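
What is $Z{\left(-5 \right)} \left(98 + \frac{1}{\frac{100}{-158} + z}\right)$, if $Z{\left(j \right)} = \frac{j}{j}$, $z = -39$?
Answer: $\frac{306759}{3131} \approx 97.975$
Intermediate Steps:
$Z{\left(j \right)} = 1$
$Z{\left(-5 \right)} \left(98 + \frac{1}{\frac{100}{-158} + z}\right) = 1 \left(98 + \frac{1}{\frac{100}{-158} - 39}\right) = 1 \left(98 + \frac{1}{100 \left(- \frac{1}{158}\right) - 39}\right) = 1 \left(98 + \frac{1}{- \frac{50}{79} - 39}\right) = 1 \left(98 + \frac{1}{- \frac{3131}{79}}\right) = 1 \left(98 - \frac{79}{3131}\right) = 1 \cdot \frac{306759}{3131} = \frac{306759}{3131}$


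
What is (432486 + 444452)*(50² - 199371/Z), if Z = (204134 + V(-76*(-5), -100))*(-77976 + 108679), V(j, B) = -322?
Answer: 6859452615709707001/3128819918 ≈ 2.1923e+9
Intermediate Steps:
Z = 6257639836 (Z = (204134 - 322)*(-77976 + 108679) = 203812*30703 = 6257639836)
(432486 + 444452)*(50² - 199371/Z) = (432486 + 444452)*(50² - 199371/6257639836) = 876938*(2500 - 199371*1/6257639836) = 876938*(2500 - 199371/6257639836) = 876938*(15644099390629/6257639836) = 6859452615709707001/3128819918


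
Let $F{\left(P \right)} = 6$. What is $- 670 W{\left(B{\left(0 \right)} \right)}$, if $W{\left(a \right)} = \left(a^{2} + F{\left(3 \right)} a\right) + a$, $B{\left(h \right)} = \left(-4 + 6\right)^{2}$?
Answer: $-29480$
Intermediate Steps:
$B{\left(h \right)} = 4$ ($B{\left(h \right)} = 2^{2} = 4$)
$W{\left(a \right)} = a^{2} + 7 a$ ($W{\left(a \right)} = \left(a^{2} + 6 a\right) + a = a^{2} + 7 a$)
$- 670 W{\left(B{\left(0 \right)} \right)} = - 670 \cdot 4 \left(7 + 4\right) = - 670 \cdot 4 \cdot 11 = \left(-670\right) 44 = -29480$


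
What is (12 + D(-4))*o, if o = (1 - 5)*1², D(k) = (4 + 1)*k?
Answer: 32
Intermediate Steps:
D(k) = 5*k
o = -4 (o = -4*1 = -4)
(12 + D(-4))*o = (12 + 5*(-4))*(-4) = (12 - 20)*(-4) = -8*(-4) = 32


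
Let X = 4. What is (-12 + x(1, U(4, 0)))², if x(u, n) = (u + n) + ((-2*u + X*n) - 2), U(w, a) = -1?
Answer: 400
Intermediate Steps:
x(u, n) = -2 - u + 5*n (x(u, n) = (u + n) + ((-2*u + 4*n) - 2) = (n + u) + (-2 - 2*u + 4*n) = -2 - u + 5*n)
(-12 + x(1, U(4, 0)))² = (-12 + (-2 - 1*1 + 5*(-1)))² = (-12 + (-2 - 1 - 5))² = (-12 - 8)² = (-20)² = 400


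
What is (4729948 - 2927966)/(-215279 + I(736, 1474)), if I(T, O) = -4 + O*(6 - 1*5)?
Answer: -1801982/213809 ≈ -8.4280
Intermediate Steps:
I(T, O) = -4 + O (I(T, O) = -4 + O*(6 - 5) = -4 + O*1 = -4 + O)
(4729948 - 2927966)/(-215279 + I(736, 1474)) = (4729948 - 2927966)/(-215279 + (-4 + 1474)) = 1801982/(-215279 + 1470) = 1801982/(-213809) = 1801982*(-1/213809) = -1801982/213809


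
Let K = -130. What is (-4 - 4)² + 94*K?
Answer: -12156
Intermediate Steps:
(-4 - 4)² + 94*K = (-4 - 4)² + 94*(-130) = (-8)² - 12220 = 64 - 12220 = -12156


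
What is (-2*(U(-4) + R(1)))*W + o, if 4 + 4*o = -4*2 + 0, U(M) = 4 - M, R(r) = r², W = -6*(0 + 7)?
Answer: 753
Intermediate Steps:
W = -42 (W = -6*7 = -42)
o = -3 (o = -1 + (-4*2 + 0)/4 = -1 + (-8 + 0)/4 = -1 + (¼)*(-8) = -1 - 2 = -3)
(-2*(U(-4) + R(1)))*W + o = -2*((4 - 1*(-4)) + 1²)*(-42) - 3 = -2*((4 + 4) + 1)*(-42) - 3 = -2*(8 + 1)*(-42) - 3 = -2*9*(-42) - 3 = -18*(-42) - 3 = 756 - 3 = 753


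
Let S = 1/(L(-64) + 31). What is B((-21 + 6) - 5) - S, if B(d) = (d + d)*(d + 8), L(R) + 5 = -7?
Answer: 9119/19 ≈ 479.95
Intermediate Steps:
L(R) = -12 (L(R) = -5 - 7 = -12)
S = 1/19 (S = 1/(-12 + 31) = 1/19 ≈ 0.052632)
B(d) = 2*d*(8 + d) (B(d) = (2*d)*(8 + d) = 2*d*(8 + d))
B((-21 + 6) - 5) - S = 2*((-21 + 6) - 5)*(8 + ((-21 + 6) - 5)) - 1*1/19 = 2*(-15 - 5)*(8 + (-15 - 5)) - 1/19 = 2*(-20)*(8 - 20) - 1/19 = 2*(-20)*(-12) - 1/19 = 480 - 1/19 = 9119/19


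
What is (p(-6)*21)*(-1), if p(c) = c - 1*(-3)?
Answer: 63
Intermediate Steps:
p(c) = 3 + c (p(c) = c + 3 = 3 + c)
(p(-6)*21)*(-1) = ((3 - 6)*21)*(-1) = -3*21*(-1) = -63*(-1) = 63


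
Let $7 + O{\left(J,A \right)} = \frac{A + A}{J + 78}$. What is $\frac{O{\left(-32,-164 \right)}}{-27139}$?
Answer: $\frac{325}{624197} \approx 0.00052067$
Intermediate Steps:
$O{\left(J,A \right)} = -7 + \frac{2 A}{78 + J}$ ($O{\left(J,A \right)} = -7 + \frac{A + A}{J + 78} = -7 + \frac{2 A}{78 + J}$)
$\frac{O{\left(-32,-164 \right)}}{-27139} = \frac{\frac{1}{78 - 32} \left(-546 - -224 + 2 \left(-164\right)\right)}{-27139} = \frac{-546 + 224 - 328}{46} \left(- \frac{1}{27139}\right) = \frac{1}{46} \left(-650\right) \left(- \frac{1}{27139}\right) = \left(- \frac{325}{23}\right) \left(- \frac{1}{27139}\right) = \frac{325}{624197}$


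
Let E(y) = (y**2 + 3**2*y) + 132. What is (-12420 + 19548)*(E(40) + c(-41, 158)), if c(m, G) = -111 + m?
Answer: 13828320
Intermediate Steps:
E(y) = 132 + y**2 + 9*y (E(y) = (y**2 + 9*y) + 132 = 132 + y**2 + 9*y)
(-12420 + 19548)*(E(40) + c(-41, 158)) = (-12420 + 19548)*((132 + 40**2 + 9*40) + (-111 - 41)) = 7128*((132 + 1600 + 360) - 152) = 7128*(2092 - 152) = 7128*1940 = 13828320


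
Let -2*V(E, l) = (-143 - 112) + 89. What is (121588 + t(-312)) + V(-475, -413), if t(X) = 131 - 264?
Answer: 121538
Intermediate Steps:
V(E, l) = 83 (V(E, l) = -((-143 - 112) + 89)/2 = -(-255 + 89)/2 = -1/2*(-166) = 83)
t(X) = -133
(121588 + t(-312)) + V(-475, -413) = (121588 - 133) + 83 = 121455 + 83 = 121538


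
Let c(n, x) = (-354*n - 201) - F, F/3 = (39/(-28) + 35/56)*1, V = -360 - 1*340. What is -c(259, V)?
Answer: 5145543/56 ≈ 91885.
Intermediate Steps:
V = -700 (V = -360 - 340 = -700)
F = -129/56 (F = 3*((39/(-28) + 35/56)*1) = 3*((39*(-1/28) + 35*(1/56))*1) = 3*((-39/28 + 5/8)*1) = 3*(-43/56*1) = 3*(-43/56) = -129/56 ≈ -2.3036)
c(n, x) = -11127/56 - 354*n (c(n, x) = (-354*n - 201) - 1*(-129/56) = (-201 - 354*n) + 129/56 = -11127/56 - 354*n)
-c(259, V) = -(-11127/56 - 354*259) = -(-11127/56 - 91686) = -1*(-5145543/56) = 5145543/56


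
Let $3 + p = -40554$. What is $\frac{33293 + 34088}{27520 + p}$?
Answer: $- \frac{67381}{13037} \approx -5.1684$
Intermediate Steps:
$p = -40557$ ($p = -3 - 40554 = -40557$)
$\frac{33293 + 34088}{27520 + p} = \frac{33293 + 34088}{27520 - 40557} = \frac{67381}{-13037} = 67381 \left(- \frac{1}{13037}\right) = - \frac{67381}{13037}$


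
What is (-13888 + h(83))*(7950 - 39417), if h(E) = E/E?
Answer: 436982229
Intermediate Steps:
h(E) = 1
(-13888 + h(83))*(7950 - 39417) = (-13888 + 1)*(7950 - 39417) = -13887*(-31467) = 436982229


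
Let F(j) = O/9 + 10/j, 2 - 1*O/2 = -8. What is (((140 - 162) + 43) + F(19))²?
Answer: 16491721/29241 ≈ 563.99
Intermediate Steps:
O = 20 (O = 4 - 2*(-8) = 4 + 16 = 20)
F(j) = 20/9 + 10/j
(((140 - 162) + 43) + F(19))² = (((140 - 162) + 43) + (20/9 + 10/19))² = ((-22 + 43) + (20/9 + 10*(1/19)))² = (21 + (20/9 + 10/19))² = (21 + 470/171)² = (4061/171)² = 16491721/29241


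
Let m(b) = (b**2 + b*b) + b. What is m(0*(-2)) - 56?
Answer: -56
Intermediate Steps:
m(b) = b + 2*b**2 (m(b) = (b**2 + b**2) + b = 2*b**2 + b = b + 2*b**2)
m(0*(-2)) - 56 = (0*(-2))*(1 + 2*(0*(-2))) - 56 = 0*(1 + 2*0) - 56 = 0*(1 + 0) - 56 = 0*1 - 56 = 0 - 56 = -56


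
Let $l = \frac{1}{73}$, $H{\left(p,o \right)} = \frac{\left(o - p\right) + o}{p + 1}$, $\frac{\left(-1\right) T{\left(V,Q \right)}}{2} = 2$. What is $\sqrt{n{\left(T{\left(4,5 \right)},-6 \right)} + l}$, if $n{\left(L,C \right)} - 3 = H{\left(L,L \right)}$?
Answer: $\frac{2 \sqrt{52122}}{219} \approx 2.085$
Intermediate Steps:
$T{\left(V,Q \right)} = -4$ ($T{\left(V,Q \right)} = \left(-2\right) 2 = -4$)
$H{\left(p,o \right)} = \frac{- p + 2 o}{1 + p}$
$n{\left(L,C \right)} = 3 + \frac{L}{1 + L}$ ($n{\left(L,C \right)} = 3 + \frac{- L + 2 L}{1 + L} = 3 + \frac{L}{1 + L}$)
$l = \frac{1}{73} \approx 0.013699$
$\sqrt{n{\left(T{\left(4,5 \right)},-6 \right)} + l} = \sqrt{\frac{3 + 4 \left(-4\right)}{1 - 4} + \frac{1}{73}} = \sqrt{\frac{3 - 16}{-3} + \frac{1}{73}} = \sqrt{\left(- \frac{1}{3}\right) \left(-13\right) + \frac{1}{73}} = \sqrt{\frac{13}{3} + \frac{1}{73}} = \sqrt{\frac{952}{219}} = \frac{2 \sqrt{52122}}{219}$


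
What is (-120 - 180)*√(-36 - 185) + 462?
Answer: 462 - 300*I*√221 ≈ 462.0 - 4459.8*I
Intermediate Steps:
(-120 - 180)*√(-36 - 185) + 462 = -300*I*√221 + 462 = 462 - 300*I*√221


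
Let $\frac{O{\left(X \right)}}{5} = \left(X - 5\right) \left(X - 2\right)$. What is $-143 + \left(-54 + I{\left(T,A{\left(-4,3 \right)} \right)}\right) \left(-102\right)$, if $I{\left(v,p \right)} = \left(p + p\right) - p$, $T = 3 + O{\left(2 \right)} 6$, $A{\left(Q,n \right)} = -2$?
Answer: $5569$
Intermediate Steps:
$O{\left(X \right)} = 5 \left(-5 + X\right) \left(-2 + X\right)$ ($O{\left(X \right)} = 5 \left(X - 5\right) \left(X - 2\right) = 5 \left(-5 + X\right) \left(-2 + X\right)$)
$T = 3$ ($T = 3 + \left(50 - 70 + 5 \cdot 2^{2}\right) 6 = 3 + \left(50 - 70 + 5 \cdot 4\right) 6 = 3 + \left(50 - 70 + 20\right) 6 = 3 + 0 \cdot 6 = 3 + 0 = 3$)
$I{\left(v,p \right)} = p$ ($I{\left(v,p \right)} = 2 p - p = p$)
$-143 + \left(-54 + I{\left(T,A{\left(-4,3 \right)} \right)}\right) \left(-102\right) = -143 + \left(-54 - 2\right) \left(-102\right) = -143 - -5712 = -143 + 5712 = 5569$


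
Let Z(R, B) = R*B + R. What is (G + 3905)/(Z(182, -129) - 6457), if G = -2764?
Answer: -1141/29753 ≈ -0.038349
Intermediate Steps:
Z(R, B) = R + B*R (Z(R, B) = B*R + R = R + B*R)
(G + 3905)/(Z(182, -129) - 6457) = (-2764 + 3905)/(182*(1 - 129) - 6457) = 1141/(182*(-128) - 6457) = 1141/(-23296 - 6457) = 1141/(-29753) = 1141*(-1/29753) = -1141/29753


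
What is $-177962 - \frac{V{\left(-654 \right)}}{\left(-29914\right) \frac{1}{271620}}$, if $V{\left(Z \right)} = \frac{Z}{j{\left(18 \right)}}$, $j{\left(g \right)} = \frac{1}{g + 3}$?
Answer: $- \frac{4526992174}{14957} \approx -3.0267 \cdot 10^{5}$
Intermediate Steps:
$j{\left(g \right)} = \frac{1}{3 + g}$
$V{\left(Z \right)} = 21 Z$ ($V{\left(Z \right)} = \frac{Z}{\frac{1}{3 + 18}} = \frac{Z}{\frac{1}{21}} = Z \frac{1}{\frac{1}{21}} = Z 21 = 21 Z$)
$-177962 - \frac{V{\left(-654 \right)}}{\left(-29914\right) \frac{1}{271620}} = -177962 - \frac{21 \left(-654\right)}{\left(-29914\right) \frac{1}{271620}} = -177962 - - \frac{13734}{\left(-29914\right) \frac{1}{271620}} = -177962 - - \frac{13734}{- \frac{14957}{135810}} = -177962 - \left(-13734\right) \left(- \frac{135810}{14957}\right) = -177962 - \frac{1865214540}{14957} = - \frac{4526992174}{14957}$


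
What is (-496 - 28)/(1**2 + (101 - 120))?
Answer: 262/9 ≈ 29.111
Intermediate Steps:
(-496 - 28)/(1**2 + (101 - 120)) = -524/(1 - 19) = -524/(-18) = -524*(-1/18) = 262/9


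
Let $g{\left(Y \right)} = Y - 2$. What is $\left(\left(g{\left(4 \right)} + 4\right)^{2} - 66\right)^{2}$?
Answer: $900$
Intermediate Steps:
$g{\left(Y \right)} = -2 + Y$
$\left(\left(g{\left(4 \right)} + 4\right)^{2} - 66\right)^{2} = \left(\left(\left(-2 + 4\right) + 4\right)^{2} - 66\right)^{2} = \left(\left(2 + 4\right)^{2} - 66\right)^{2} = \left(6^{2} - 66\right)^{2} = \left(36 - 66\right)^{2} = \left(-30\right)^{2} = 900$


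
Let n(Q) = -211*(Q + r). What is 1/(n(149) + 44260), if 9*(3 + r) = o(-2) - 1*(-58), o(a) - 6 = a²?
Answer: 9/106738 ≈ 8.4319e-5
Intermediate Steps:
o(a) = 6 + a²
r = 41/9 (r = -3 + ((6 + (-2)²) - 1*(-58))/9 = -3 + ((6 + 4) + 58)/9 = -3 + (10 + 58)/9 = -3 + (⅑)*68 = -3 + 68/9 = 41/9 ≈ 4.5556)
n(Q) = -8651/9 - 211*Q (n(Q) = -211*(Q + 41/9) = -211*(41/9 + Q) = -8651/9 - 211*Q)
1/(n(149) + 44260) = 1/((-8651/9 - 211*149) + 44260) = 1/((-8651/9 - 31439) + 44260) = 1/(-291602/9 + 44260) = 1/(106738/9) = 9/106738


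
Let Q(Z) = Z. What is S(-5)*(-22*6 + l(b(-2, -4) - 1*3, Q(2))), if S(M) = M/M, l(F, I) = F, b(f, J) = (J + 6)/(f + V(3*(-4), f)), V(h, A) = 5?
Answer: -403/3 ≈ -134.33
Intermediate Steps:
b(f, J) = (6 + J)/(5 + f) (b(f, J) = (J + 6)/(f + 5) = (6 + J)/(5 + f))
S(M) = 1
S(-5)*(-22*6 + l(b(-2, -4) - 1*3, Q(2))) = 1*(-22*6 + ((6 - 4)/(5 - 2) - 1*3)) = 1*(-132 + (2/3 - 3)) = 1*(-132 + ((⅓)*2 - 3)) = 1*(-132 + (⅔ - 3)) = 1*(-132 - 7/3) = 1*(-403/3) = -403/3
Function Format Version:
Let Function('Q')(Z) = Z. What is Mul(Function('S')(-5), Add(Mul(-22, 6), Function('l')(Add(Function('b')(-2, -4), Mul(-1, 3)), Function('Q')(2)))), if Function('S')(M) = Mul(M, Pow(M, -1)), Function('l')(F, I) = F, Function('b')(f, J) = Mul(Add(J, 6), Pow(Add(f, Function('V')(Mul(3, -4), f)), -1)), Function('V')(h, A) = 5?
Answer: Rational(-403, 3) ≈ -134.33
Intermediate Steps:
Function('b')(f, J) = Mul(Pow(Add(5, f), -1), Add(6, J)) (Function('b')(f, J) = Mul(Add(J, 6), Pow(Add(f, 5), -1)) = Mul(Add(6, J), Pow(Add(5, f), -1)) = Mul(Pow(Add(5, f), -1), Add(6, J)))
Function('S')(M) = 1
Mul(Function('S')(-5), Add(Mul(-22, 6), Function('l')(Add(Function('b')(-2, -4), Mul(-1, 3)), Function('Q')(2)))) = Mul(1, Add(Mul(-22, 6), Add(Mul(Pow(Add(5, -2), -1), Add(6, -4)), Mul(-1, 3)))) = Mul(1, Add(-132, Add(Mul(Pow(3, -1), 2), -3))) = Mul(1, Add(-132, Add(Mul(Rational(1, 3), 2), -3))) = Mul(1, Add(-132, Add(Rational(2, 3), -3))) = Mul(1, Add(-132, Rational(-7, 3))) = Mul(1, Rational(-403, 3)) = Rational(-403, 3)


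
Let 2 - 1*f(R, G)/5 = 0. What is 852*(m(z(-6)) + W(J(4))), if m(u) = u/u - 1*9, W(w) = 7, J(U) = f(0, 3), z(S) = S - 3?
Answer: -852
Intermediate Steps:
z(S) = -3 + S
f(R, G) = 10 (f(R, G) = 10 - 5*0 = 10 + 0 = 10)
J(U) = 10
m(u) = -8 (m(u) = 1 - 9 = -8)
852*(m(z(-6)) + W(J(4))) = 852*(-8 + 7) = 852*(-1) = -852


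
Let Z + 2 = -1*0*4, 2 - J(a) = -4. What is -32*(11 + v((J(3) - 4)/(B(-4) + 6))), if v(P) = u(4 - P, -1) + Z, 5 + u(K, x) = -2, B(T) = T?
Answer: -64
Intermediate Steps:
u(K, x) = -7 (u(K, x) = -5 - 2 = -7)
J(a) = 6 (J(a) = 2 - 1*(-4) = 2 + 4 = 6)
Z = -2 (Z = -2 - 1*0*4 = -2 + 0*4 = -2 + 0 = -2)
v(P) = -9 (v(P) = -7 - 2 = -9)
-32*(11 + v((J(3) - 4)/(B(-4) + 6))) = -32*(11 - 9) = -32*2 = -64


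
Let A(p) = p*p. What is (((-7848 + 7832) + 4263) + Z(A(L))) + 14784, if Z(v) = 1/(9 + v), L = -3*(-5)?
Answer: 4453255/234 ≈ 19031.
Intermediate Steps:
L = 15
A(p) = p²
(((-7848 + 7832) + 4263) + Z(A(L))) + 14784 = (((-7848 + 7832) + 4263) + 1/(9 + 15²)) + 14784 = ((-16 + 4263) + 1/(9 + 225)) + 14784 = (4247 + 1/234) + 14784 = 993799/234 + 14784 = 4453255/234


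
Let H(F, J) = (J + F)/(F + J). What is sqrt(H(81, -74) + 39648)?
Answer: sqrt(39649) ≈ 199.12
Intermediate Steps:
H(F, J) = 1 (H(F, J) = (F + J)/(F + J) = 1)
sqrt(H(81, -74) + 39648) = sqrt(1 + 39648) = sqrt(39649)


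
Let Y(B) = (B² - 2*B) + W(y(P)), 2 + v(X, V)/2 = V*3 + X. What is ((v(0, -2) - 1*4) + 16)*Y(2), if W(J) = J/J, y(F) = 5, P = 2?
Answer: -4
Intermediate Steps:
W(J) = 1
v(X, V) = -4 + 2*X + 6*V (v(X, V) = -4 + 2*(V*3 + X) = -4 + 2*(3*V + X) = -4 + 2*(X + 3*V) = -4 + (2*X + 6*V) = -4 + 2*X + 6*V)
Y(B) = 1 + B² - 2*B (Y(B) = (B² - 2*B) + 1 = 1 + B² - 2*B)
((v(0, -2) - 1*4) + 16)*Y(2) = (((-4 + 2*0 + 6*(-2)) - 1*4) + 16)*(1 + 2² - 2*2) = (((-4 + 0 - 12) - 4) + 16)*(1 + 4 - 4) = ((-16 - 4) + 16)*1 = (-20 + 16)*1 = -4*1 = -4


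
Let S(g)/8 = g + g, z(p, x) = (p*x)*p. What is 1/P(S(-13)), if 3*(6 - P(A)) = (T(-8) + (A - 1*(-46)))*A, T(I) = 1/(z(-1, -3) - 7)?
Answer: -15/168494 ≈ -8.9024e-5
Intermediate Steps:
z(p, x) = x*p**2
S(g) = 16*g (S(g) = 8*(g + g) = 8*(2*g) = 16*g)
T(I) = -1/10 (T(I) = 1/(-3*(-1)**2 - 7) = 1/(-3*1 - 7) = 1/(-3 - 7) = 1/(-10) = -1/10)
P(A) = 6 - A*(459/10 + A)/3 (P(A) = 6 - (-1/10 + (A - 1*(-46)))*A/3 = 6 - (-1/10 + (A + 46))*A/3 = 6 - (-1/10 + (46 + A))*A/3 = 6 - (459/10 + A)*A/3 = 6 - A*(459/10 + A)/3)
1/P(S(-13)) = 1/(6 - 1224*(-13)/5 - (16*(-13))**2/3) = 1/(6 - 153/10*(-208) - 1/3*(-208)**2) = 1/(6 + 15912/5 - 1/3*43264) = 1/(6 + 15912/5 - 43264/3) = 1/(-168494/15) = -15/168494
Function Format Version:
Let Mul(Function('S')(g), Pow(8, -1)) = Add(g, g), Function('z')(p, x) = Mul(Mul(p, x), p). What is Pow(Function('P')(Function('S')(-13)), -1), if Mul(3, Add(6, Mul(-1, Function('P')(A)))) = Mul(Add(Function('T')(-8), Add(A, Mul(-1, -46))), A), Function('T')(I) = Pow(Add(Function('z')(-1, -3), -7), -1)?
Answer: Rational(-15, 168494) ≈ -8.9024e-5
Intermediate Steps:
Function('z')(p, x) = Mul(x, Pow(p, 2))
Function('S')(g) = Mul(16, g) (Function('S')(g) = Mul(8, Add(g, g)) = Mul(8, Mul(2, g)) = Mul(16, g))
Function('T')(I) = Rational(-1, 10) (Function('T')(I) = Pow(Add(Mul(-3, Pow(-1, 2)), -7), -1) = Pow(Add(Mul(-3, 1), -7), -1) = Pow(Add(-3, -7), -1) = Pow(-10, -1) = Rational(-1, 10))
Function('P')(A) = Add(6, Mul(Rational(-1, 3), A, Add(Rational(459, 10), A))) (Function('P')(A) = Add(6, Mul(Rational(-1, 3), Mul(Add(Rational(-1, 10), Add(A, Mul(-1, -46))), A))) = Add(6, Mul(Rational(-1, 3), Mul(Add(Rational(-1, 10), Add(A, 46)), A))) = Add(6, Mul(Rational(-1, 3), Mul(Add(Rational(-1, 10), Add(46, A)), A))) = Add(6, Mul(Rational(-1, 3), Mul(Add(Rational(459, 10), A), A))) = Add(6, Mul(Rational(-1, 3), Mul(A, Add(Rational(459, 10), A)))) = Add(6, Mul(Rational(-1, 3), A, Add(Rational(459, 10), A))))
Pow(Function('P')(Function('S')(-13)), -1) = Pow(Add(6, Mul(Rational(-153, 10), Mul(16, -13)), Mul(Rational(-1, 3), Pow(Mul(16, -13), 2))), -1) = Pow(Add(6, Mul(Rational(-153, 10), -208), Mul(Rational(-1, 3), Pow(-208, 2))), -1) = Pow(Add(6, Rational(15912, 5), Mul(Rational(-1, 3), 43264)), -1) = Pow(Add(6, Rational(15912, 5), Rational(-43264, 3)), -1) = Pow(Rational(-168494, 15), -1) = Rational(-15, 168494)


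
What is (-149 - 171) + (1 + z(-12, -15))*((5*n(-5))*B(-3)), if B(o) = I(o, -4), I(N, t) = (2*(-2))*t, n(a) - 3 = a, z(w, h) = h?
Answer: 1920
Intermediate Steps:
n(a) = 3 + a
I(N, t) = -4*t
B(o) = 16 (B(o) = -4*(-4) = 16)
(-149 - 171) + (1 + z(-12, -15))*((5*n(-5))*B(-3)) = (-149 - 171) + (1 - 15)*((5*(3 - 5))*16) = -320 - 14*5*(-2)*16 = -320 - (-140)*16 = -320 - 14*(-160) = -320 + 2240 = 1920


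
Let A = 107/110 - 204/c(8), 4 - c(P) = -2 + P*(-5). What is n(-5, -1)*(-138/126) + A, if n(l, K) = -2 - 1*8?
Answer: 397961/53130 ≈ 7.4903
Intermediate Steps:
c(P) = 6 + 5*P (c(P) = 4 - (-2 + P*(-5)) = 4 - (-2 - 5*P) = 4 + (2 + 5*P) = 6 + 5*P)
n(l, K) = -10 (n(l, K) = -2 - 8 = -10)
A = -8759/2530 (A = 107/110 - 204/(6 + 5*8) = 107*(1/110) - 204/(6 + 40) = 107/110 - 204/46 = 107/110 - 204*1/46 = 107/110 - 102/23 = -8759/2530 ≈ -3.4621)
n(-5, -1)*(-138/126) + A = -(-1380)/126 - 8759/2530 = -10*(-23/21) - 8759/2530 = 230/21 - 8759/2530 = 397961/53130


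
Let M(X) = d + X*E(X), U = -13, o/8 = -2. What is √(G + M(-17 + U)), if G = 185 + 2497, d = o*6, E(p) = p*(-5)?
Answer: I*√1914 ≈ 43.749*I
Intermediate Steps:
o = -16 (o = 8*(-2) = -16)
E(p) = -5*p
d = -96 (d = -16*6 = -96)
M(X) = -96 - 5*X² (M(X) = -96 + X*(-5*X) = -96 - 5*X²)
G = 2682
√(G + M(-17 + U)) = √(2682 + (-96 - 5*(-17 - 13)²)) = √(2682 + (-96 - 5*(-30)²)) = √(2682 + (-96 - 5*900)) = √(2682 + (-96 - 4500)) = √(2682 - 4596) = √(-1914) = I*√1914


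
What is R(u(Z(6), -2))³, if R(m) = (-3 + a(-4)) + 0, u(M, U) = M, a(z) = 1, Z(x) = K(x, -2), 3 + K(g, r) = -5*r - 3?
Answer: -8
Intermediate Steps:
K(g, r) = -6 - 5*r (K(g, r) = -3 + (-5*r - 3) = -3 + (-3 - 5*r) = -6 - 5*r)
Z(x) = 4 (Z(x) = -6 - 5*(-2) = -6 + 10 = 4)
R(m) = -2 (R(m) = (-3 + 1) + 0 = -2 + 0 = -2)
R(u(Z(6), -2))³ = (-2)³ = -8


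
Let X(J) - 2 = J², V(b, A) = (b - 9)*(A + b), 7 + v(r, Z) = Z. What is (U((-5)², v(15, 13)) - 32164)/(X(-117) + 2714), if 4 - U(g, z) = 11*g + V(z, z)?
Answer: -32399/16405 ≈ -1.9749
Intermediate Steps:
v(r, Z) = -7 + Z
V(b, A) = (-9 + b)*(A + b)
U(g, z) = 4 - 11*g - 2*z² + 18*z (U(g, z) = 4 - (11*g + (z² - 9*z - 9*z + z*z)) = 4 - (11*g + (z² - 9*z - 9*z + z²)) = 4 - (11*g + (-18*z + 2*z²)) = 4 - (-18*z + 2*z² + 11*g) = 4 + (-11*g - 2*z² + 18*z) = 4 - 11*g - 2*z² + 18*z)
X(J) = 2 + J²
(U((-5)², v(15, 13)) - 32164)/(X(-117) + 2714) = ((4 - 11*(-5)² - 2*(-7 + 13)² + 18*(-7 + 13)) - 32164)/((2 + (-117)²) + 2714) = ((4 - 11*25 - 2*6² + 18*6) - 32164)/((2 + 13689) + 2714) = ((4 - 275 - 2*36 + 108) - 32164)/(13691 + 2714) = ((4 - 275 - 72 + 108) - 32164)/16405 = (-235 - 32164)*(1/16405) = -32399*1/16405 = -32399/16405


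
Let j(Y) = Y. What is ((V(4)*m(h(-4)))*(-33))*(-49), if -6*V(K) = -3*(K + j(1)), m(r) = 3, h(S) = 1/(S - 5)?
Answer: 24255/2 ≈ 12128.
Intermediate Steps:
h(S) = 1/(-5 + S)
V(K) = 1/2 + K/2 (V(K) = -(-1)*(K + 1)/2 = -(-1)*(1 + K)/2 = -(-3 - 3*K)/6 = 1/2 + K/2)
((V(4)*m(h(-4)))*(-33))*(-49) = (((1/2 + (1/2)*4)*3)*(-33))*(-49) = (((1/2 + 2)*3)*(-33))*(-49) = (((5/2)*3)*(-33))*(-49) = ((15/2)*(-33))*(-49) = -495/2*(-49) = 24255/2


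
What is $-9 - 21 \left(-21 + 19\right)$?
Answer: $33$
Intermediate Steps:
$-9 - 21 \left(-21 + 19\right) = -9 - -42 = -9 + 42 = 33$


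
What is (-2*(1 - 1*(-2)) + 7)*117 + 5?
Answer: 122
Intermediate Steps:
(-2*(1 - 1*(-2)) + 7)*117 + 5 = (-2*(1 + 2) + 7)*117 + 5 = (-2*3 + 7)*117 + 5 = (-6 + 7)*117 + 5 = 1*117 + 5 = 117 + 5 = 122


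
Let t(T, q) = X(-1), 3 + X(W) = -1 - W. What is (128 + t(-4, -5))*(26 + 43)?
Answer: 8625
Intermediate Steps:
X(W) = -4 - W (X(W) = -3 + (-1 - W) = -4 - W)
t(T, q) = -3 (t(T, q) = -4 - 1*(-1) = -4 + 1 = -3)
(128 + t(-4, -5))*(26 + 43) = (128 - 3)*(26 + 43) = 125*69 = 8625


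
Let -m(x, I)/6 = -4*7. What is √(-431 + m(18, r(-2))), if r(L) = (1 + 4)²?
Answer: I*√263 ≈ 16.217*I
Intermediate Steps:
r(L) = 25 (r(L) = 5² = 25)
m(x, I) = 168 (m(x, I) = -(-24)*7 = -6*(-28) = 168)
√(-431 + m(18, r(-2))) = √(-431 + 168) = √(-263) = I*√263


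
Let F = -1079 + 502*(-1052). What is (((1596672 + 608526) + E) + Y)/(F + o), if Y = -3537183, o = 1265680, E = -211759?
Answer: -1543744/736497 ≈ -2.0961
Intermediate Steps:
F = -529183 (F = -1079 - 528104 = -529183)
(((1596672 + 608526) + E) + Y)/(F + o) = (((1596672 + 608526) - 211759) - 3537183)/(-529183 + 1265680) = ((2205198 - 211759) - 3537183)/736497 = (1993439 - 3537183)*(1/736497) = -1543744*1/736497 = -1543744/736497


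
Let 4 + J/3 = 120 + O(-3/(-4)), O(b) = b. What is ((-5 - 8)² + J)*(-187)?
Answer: -388399/4 ≈ -97100.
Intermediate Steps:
J = 1401/4 (J = -12 + 3*(120 - 3/(-4)) = -12 + 3*(120 - 3*(-¼)) = -12 + 3*(120 + ¾) = -12 + 3*(483/4) = -12 + 1449/4 = 1401/4 ≈ 350.25)
((-5 - 8)² + J)*(-187) = ((-5 - 8)² + 1401/4)*(-187) = ((-13)² + 1401/4)*(-187) = (169 + 1401/4)*(-187) = (2077/4)*(-187) = -388399/4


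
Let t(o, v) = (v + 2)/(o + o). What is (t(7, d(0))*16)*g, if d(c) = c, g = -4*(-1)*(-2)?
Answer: -128/7 ≈ -18.286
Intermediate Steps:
g = -8 (g = 4*(-2) = -8)
t(o, v) = (2 + v)/(2*o) (t(o, v) = (2 + v)/((2*o)) = (2 + v)*(1/(2*o)) = (2 + v)/(2*o))
(t(7, d(0))*16)*g = (((½)*(2 + 0)/7)*16)*(-8) = (((½)*(⅐)*2)*16)*(-8) = ((⅐)*16)*(-8) = (16/7)*(-8) = -128/7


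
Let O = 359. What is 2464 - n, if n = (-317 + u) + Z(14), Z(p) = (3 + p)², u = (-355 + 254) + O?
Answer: 2234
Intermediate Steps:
u = 258 (u = (-355 + 254) + 359 = -101 + 359 = 258)
n = 230 (n = (-317 + 258) + (3 + 14)² = -59 + 17² = -59 + 289 = 230)
2464 - n = 2464 - 1*230 = 2464 - 230 = 2234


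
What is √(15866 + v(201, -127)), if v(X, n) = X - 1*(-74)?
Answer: √16141 ≈ 127.05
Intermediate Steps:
v(X, n) = 74 + X (v(X, n) = X + 74 = 74 + X)
√(15866 + v(201, -127)) = √(15866 + (74 + 201)) = √(15866 + 275) = √16141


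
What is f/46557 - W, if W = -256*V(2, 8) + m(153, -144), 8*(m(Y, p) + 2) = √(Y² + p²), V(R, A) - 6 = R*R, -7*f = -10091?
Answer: 834963329/325899 - 9*√545/8 ≈ 2535.8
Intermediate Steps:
f = 10091/7 (f = -⅐*(-10091) = 10091/7 ≈ 1441.6)
V(R, A) = 6 + R² (V(R, A) = 6 + R*R = 6 + R²)
m(Y, p) = -2 + √(Y² + p²)/8
W = -2562 + 9*√545/8 (W = -256*(6 + 2²) + (-2 + √(153² + (-144)²)/8) = -256*(6 + 4) + (-2 + √(23409 + 20736)/8) = -256*10 + (-2 + √44145/8) = -2560 + (-2 + (9*√545)/8) = -2560 + (-2 + 9*√545/8) = -2562 + 9*√545/8 ≈ -2535.7)
f/46557 - W = (10091/7)/46557 - (-2562 + 9*√545/8) = (10091/7)*(1/46557) + (2562 - 9*√545/8) = 10091/325899 + (2562 - 9*√545/8) = 834963329/325899 - 9*√545/8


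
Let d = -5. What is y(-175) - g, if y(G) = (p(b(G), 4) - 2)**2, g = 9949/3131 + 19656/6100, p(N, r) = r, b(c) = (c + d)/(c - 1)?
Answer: -11458859/4774775 ≈ -2.3999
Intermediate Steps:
b(c) = (-5 + c)/(-1 + c) (b(c) = (c - 5)/(c - 1) = (-5 + c)/(-1 + c))
g = 30557959/4774775 (g = 9949*(1/3131) + 19656*(1/6100) = 9949/3131 + 4914/1525 = 30557959/4774775 ≈ 6.3999)
y(G) = 4 (y(G) = (4 - 2)**2 = 2**2 = 4)
y(-175) - g = 4 - 1*30557959/4774775 = 4 - 30557959/4774775 = -11458859/4774775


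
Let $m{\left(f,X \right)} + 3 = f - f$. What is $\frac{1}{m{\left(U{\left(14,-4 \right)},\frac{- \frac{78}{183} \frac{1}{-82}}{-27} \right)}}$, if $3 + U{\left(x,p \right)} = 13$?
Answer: $- \frac{1}{3} \approx -0.33333$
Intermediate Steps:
$U{\left(x,p \right)} = 10$ ($U{\left(x,p \right)} = -3 + 13 = 10$)
$m{\left(f,X \right)} = -3$ ($m{\left(f,X \right)} = -3 + \left(f - f\right) = -3 + 0 = -3$)
$\frac{1}{m{\left(U{\left(14,-4 \right)},\frac{- \frac{78}{183} \frac{1}{-82}}{-27} \right)}} = \frac{1}{-3} = - \frac{1}{3}$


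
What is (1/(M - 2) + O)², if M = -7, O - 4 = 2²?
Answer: 5041/81 ≈ 62.235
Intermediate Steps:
O = 8 (O = 4 + 2² = 4 + 4 = 8)
(1/(M - 2) + O)² = (1/(-7 - 2) + 8)² = (1/(-9) + 8)² = (-⅑ + 8)² = (71/9)² = 5041/81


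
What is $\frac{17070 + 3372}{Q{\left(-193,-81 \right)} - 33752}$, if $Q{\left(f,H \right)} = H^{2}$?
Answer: $- \frac{20442}{27191} \approx -0.75179$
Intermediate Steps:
$\frac{17070 + 3372}{Q{\left(-193,-81 \right)} - 33752} = \frac{17070 + 3372}{\left(-81\right)^{2} - 33752} = \frac{20442}{6561 - 33752} = \frac{20442}{-27191} = 20442 \left(- \frac{1}{27191}\right) = - \frac{20442}{27191}$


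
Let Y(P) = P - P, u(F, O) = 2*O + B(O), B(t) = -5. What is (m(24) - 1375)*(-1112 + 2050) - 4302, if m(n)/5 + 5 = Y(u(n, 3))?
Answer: -1317502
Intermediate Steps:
u(F, O) = -5 + 2*O (u(F, O) = 2*O - 5 = -5 + 2*O)
Y(P) = 0
m(n) = -25 (m(n) = -25 + 5*0 = -25 + 0 = -25)
(m(24) - 1375)*(-1112 + 2050) - 4302 = (-25 - 1375)*(-1112 + 2050) - 4302 = -1400*938 - 4302 = -1313200 - 4302 = -1317502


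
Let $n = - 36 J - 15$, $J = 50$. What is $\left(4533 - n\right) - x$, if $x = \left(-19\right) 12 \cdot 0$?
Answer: $6348$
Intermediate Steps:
$x = 0$ ($x = \left(-228\right) 0 = 0$)
$n = -1815$ ($n = \left(-36\right) 50 - 15 = -1800 - 15 = -1815$)
$\left(4533 - n\right) - x = \left(4533 - -1815\right) - 0 = \left(4533 + 1815\right) + 0 = 6348 + 0 = 6348$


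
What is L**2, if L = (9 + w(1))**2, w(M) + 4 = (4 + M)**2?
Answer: 810000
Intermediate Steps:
w(M) = -4 + (4 + M)**2
L = 900 (L = (9 + (-4 + (4 + 1)**2))**2 = (9 + (-4 + 5**2))**2 = (9 + (-4 + 25))**2 = (9 + 21)**2 = 30**2 = 900)
L**2 = 900**2 = 810000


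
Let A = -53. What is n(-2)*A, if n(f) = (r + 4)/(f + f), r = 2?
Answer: 159/2 ≈ 79.500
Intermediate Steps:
n(f) = 3/f (n(f) = (2 + 4)/(f + f) = 6/((2*f)) = 6*(1/(2*f)) = 3/f)
n(-2)*A = (3/(-2))*(-53) = (3*(-1/2))*(-53) = -3/2*(-53) = 159/2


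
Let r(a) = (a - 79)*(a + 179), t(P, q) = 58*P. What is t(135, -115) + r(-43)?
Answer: -8762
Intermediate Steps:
r(a) = (-79 + a)*(179 + a)
t(135, -115) + r(-43) = 58*135 + (-14141 + (-43)² + 100*(-43)) = 7830 + (-14141 + 1849 - 4300) = 7830 - 16592 = -8762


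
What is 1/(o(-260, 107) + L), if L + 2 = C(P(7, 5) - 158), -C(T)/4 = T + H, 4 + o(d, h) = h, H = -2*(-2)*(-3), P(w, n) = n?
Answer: 1/761 ≈ 0.0013141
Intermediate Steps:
H = -12 (H = 4*(-3) = -12)
o(d, h) = -4 + h
C(T) = 48 - 4*T (C(T) = -4*(T - 12) = -4*(-12 + T) = 48 - 4*T)
L = 658 (L = -2 + (48 - 4*(5 - 158)) = -2 + (48 - 4*(-153)) = -2 + (48 + 612) = -2 + 660 = 658)
1/(o(-260, 107) + L) = 1/((-4 + 107) + 658) = 1/(103 + 658) = 1/761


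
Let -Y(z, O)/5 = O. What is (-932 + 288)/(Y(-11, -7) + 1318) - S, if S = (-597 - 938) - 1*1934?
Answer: 4692913/1353 ≈ 3468.5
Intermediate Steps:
Y(z, O) = -5*O
S = -3469 (S = -1535 - 1934 = -3469)
(-932 + 288)/(Y(-11, -7) + 1318) - S = (-932 + 288)/(-5*(-7) + 1318) - 1*(-3469) = -644/(35 + 1318) + 3469 = -644/1353 + 3469 = 4692913/1353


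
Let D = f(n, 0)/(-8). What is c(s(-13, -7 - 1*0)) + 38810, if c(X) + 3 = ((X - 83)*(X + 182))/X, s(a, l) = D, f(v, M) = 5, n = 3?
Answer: 2522999/40 ≈ 63075.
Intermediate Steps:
D = -5/8 (D = 5/(-8) = 5*(-1/8) = -5/8 ≈ -0.62500)
s(a, l) = -5/8
c(X) = -3 + (-83 + X)*(182 + X)/X (c(X) = -3 + ((X - 83)*(X + 182))/X = -3 + ((-83 + X)*(182 + X))/X = -3 + (-83 + X)*(182 + X)/X)
c(s(-13, -7 - 1*0)) + 38810 = (96 - 5/8 - 15106/(-5/8)) + 38810 = (96 - 5/8 - 15106*(-8/5)) + 38810 = (96 - 5/8 + 120848/5) + 38810 = 970599/40 + 38810 = 2522999/40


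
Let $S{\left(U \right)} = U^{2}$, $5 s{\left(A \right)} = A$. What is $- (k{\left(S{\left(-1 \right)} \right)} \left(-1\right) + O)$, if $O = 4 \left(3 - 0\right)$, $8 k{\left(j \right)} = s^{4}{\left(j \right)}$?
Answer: $- \frac{59999}{5000} \approx -12.0$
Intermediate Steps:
$s{\left(A \right)} = \frac{A}{5}$
$k{\left(j \right)} = \frac{j^{4}}{5000}$ ($k{\left(j \right)} = \frac{\left(\frac{j}{5}\right)^{4}}{8} = \frac{\frac{1}{625} j^{4}}{8} = \frac{j^{4}}{5000}$)
$O = 12$ ($O = 4 \left(3 + 0\right) = 4 \cdot 3 = 12$)
$- (k{\left(S{\left(-1 \right)} \right)} \left(-1\right) + O) = - (\frac{\left(\left(-1\right)^{2}\right)^{4}}{5000} \left(-1\right) + 12) = - (\frac{1^{4}}{5000} \left(-1\right) + 12) = - (\frac{1}{5000} \cdot 1 \left(-1\right) + 12) = - (\frac{1}{5000} \left(-1\right) + 12) = - (- \frac{1}{5000} + 12) = \left(-1\right) \frac{59999}{5000} = - \frac{59999}{5000}$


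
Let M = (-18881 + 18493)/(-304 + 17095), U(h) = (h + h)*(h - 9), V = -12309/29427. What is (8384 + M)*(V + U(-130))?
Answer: 49903900376238892/164702919 ≈ 3.0299e+8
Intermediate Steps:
V = -4103/9809 (V = -12309*1/29427 = -4103/9809 ≈ -0.41829)
U(h) = 2*h*(-9 + h) (U(h) = (2*h)*(-9 + h) = 2*h*(-9 + h))
M = -388/16791 ≈ -0.023108
(8384 + M)*(V + U(-130)) = (8384 - 388/16791)*(-4103/9809 + 2*(-130)*(-9 - 130)) = 140775356*(-4103/9809 + 2*(-130)*(-139))/16791 = 140775356*(-4103/9809 + 36140)/16791 = (140775356/16791)*(354493157/9809) = 49903900376238892/164702919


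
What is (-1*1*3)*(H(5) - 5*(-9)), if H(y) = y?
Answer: -150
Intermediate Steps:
(-1*1*3)*(H(5) - 5*(-9)) = (-1*1*3)*(5 - 5*(-9)) = (-1*3)*(5 + 45) = -3*50 = -150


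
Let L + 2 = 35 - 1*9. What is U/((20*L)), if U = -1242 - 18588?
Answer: -661/16 ≈ -41.313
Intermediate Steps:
L = 24 (L = -2 + (35 - 1*9) = -2 + (35 - 9) = -2 + 26 = 24)
U = -19830
U/((20*L)) = -19830/(20*24) = -19830/480 = -19830*1/480 = -661/16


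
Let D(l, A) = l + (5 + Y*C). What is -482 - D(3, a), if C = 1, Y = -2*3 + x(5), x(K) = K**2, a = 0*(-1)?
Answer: -509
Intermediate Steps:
a = 0
Y = 19 (Y = -2*3 + 5**2 = -6 + 25 = 19)
D(l, A) = 24 + l (D(l, A) = l + (5 + 19*1) = l + (5 + 19) = l + 24 = 24 + l)
-482 - D(3, a) = -482 - (24 + 3) = -482 - 1*27 = -482 - 27 = -509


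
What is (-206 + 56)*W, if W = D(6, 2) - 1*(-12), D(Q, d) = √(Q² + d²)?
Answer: -1800 - 300*√10 ≈ -2748.7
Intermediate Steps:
W = 12 + 2*√10 (W = √(6² + 2²) - 1*(-12) = √(36 + 4) + 12 = √40 + 12 = 2*√10 + 12 = 12 + 2*√10 ≈ 18.325)
(-206 + 56)*W = (-206 + 56)*(12 + 2*√10) = -150*(12 + 2*√10) = -1800 - 300*√10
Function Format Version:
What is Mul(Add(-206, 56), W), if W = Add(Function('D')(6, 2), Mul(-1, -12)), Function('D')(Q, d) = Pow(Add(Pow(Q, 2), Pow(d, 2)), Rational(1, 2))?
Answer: Add(-1800, Mul(-300, Pow(10, Rational(1, 2)))) ≈ -2748.7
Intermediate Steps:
W = Add(12, Mul(2, Pow(10, Rational(1, 2)))) (W = Add(Pow(Add(Pow(6, 2), Pow(2, 2)), Rational(1, 2)), Mul(-1, -12)) = Add(Pow(Add(36, 4), Rational(1, 2)), 12) = Add(Pow(40, Rational(1, 2)), 12) = Add(Mul(2, Pow(10, Rational(1, 2))), 12) = Add(12, Mul(2, Pow(10, Rational(1, 2)))) ≈ 18.325)
Mul(Add(-206, 56), W) = Mul(Add(-206, 56), Add(12, Mul(2, Pow(10, Rational(1, 2))))) = Mul(-150, Add(12, Mul(2, Pow(10, Rational(1, 2))))) = Add(-1800, Mul(-300, Pow(10, Rational(1, 2))))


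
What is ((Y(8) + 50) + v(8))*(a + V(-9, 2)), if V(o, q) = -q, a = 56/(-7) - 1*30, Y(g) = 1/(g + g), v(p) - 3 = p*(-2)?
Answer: -2965/2 ≈ -1482.5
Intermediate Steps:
v(p) = 3 - 2*p (v(p) = 3 + p*(-2) = 3 - 2*p)
Y(g) = 1/(2*g)
a = -38 (a = 56*(-⅐) - 30 = -8 - 30 = -38)
((Y(8) + 50) + v(8))*(a + V(-9, 2)) = (((½)/8 + 50) + (3 - 2*8))*(-38 - 1*2) = (((½)*(⅛) + 50) + (3 - 16))*(-38 - 2) = ((1/16 + 50) - 13)*(-40) = (801/16 - 13)*(-40) = (593/16)*(-40) = -2965/2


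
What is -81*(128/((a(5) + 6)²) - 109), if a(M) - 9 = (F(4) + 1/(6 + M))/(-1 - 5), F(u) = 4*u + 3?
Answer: 36988893/4225 ≈ 8754.8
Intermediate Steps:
F(u) = 3 + 4*u
a(M) = 35/6 - 1/(6*(6 + M)) (a(M) = 9 + ((3 + 4*4) + 1/(6 + M))/(-1 - 5) = 9 + ((3 + 16) + 1/(6 + M))/(-6) = 9 + (19 + 1/(6 + M))*(-⅙) = 9 + (-19/6 - 1/(6*(6 + M))) = 35/6 - 1/(6*(6 + M)))
-81*(128/((a(5) + 6)²) - 109) = -81*(128/(((209 + 35*5)/(6*(6 + 5)) + 6)²) - 109) = -81*(128/(((⅙)*(209 + 175)/11 + 6)²) - 109) = -81*(128/(((⅙)*(1/11)*384 + 6)²) - 109) = -81*(128/((64/11 + 6)²) - 109) = -81*(128/((130/11)²) - 109) = -81*(128/(16900/121) - 109) = -81*(128*(121/16900) - 109) = -81*(3872/4225 - 109) = -81*(-456653/4225) = 36988893/4225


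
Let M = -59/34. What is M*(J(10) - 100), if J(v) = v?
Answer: 2655/17 ≈ 156.18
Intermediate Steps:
M = -59/34 (M = -59*1/34 = -59/34 ≈ -1.7353)
M*(J(10) - 100) = -59*(10 - 100)/34 = -59/34*(-90) = 2655/17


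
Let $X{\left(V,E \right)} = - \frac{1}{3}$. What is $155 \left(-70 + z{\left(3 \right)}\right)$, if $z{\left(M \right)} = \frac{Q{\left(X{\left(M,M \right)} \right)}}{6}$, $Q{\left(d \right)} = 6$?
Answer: $-10695$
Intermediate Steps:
$X{\left(V,E \right)} = - \frac{1}{3}$ ($X{\left(V,E \right)} = \left(-1\right) \frac{1}{3} = - \frac{1}{3}$)
$z{\left(M \right)} = 1$ ($z{\left(M \right)} = \frac{6}{6} = 6 \cdot \frac{1}{6} = 1$)
$155 \left(-70 + z{\left(3 \right)}\right) = 155 \left(-70 + 1\right) = 155 \left(-69\right) = -10695$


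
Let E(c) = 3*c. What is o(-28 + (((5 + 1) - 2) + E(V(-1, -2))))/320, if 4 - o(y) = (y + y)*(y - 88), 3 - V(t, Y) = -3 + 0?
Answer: -281/80 ≈ -3.5125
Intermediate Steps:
V(t, Y) = 6 (V(t, Y) = 3 - (-3 + 0) = 3 - 1*(-3) = 3 + 3 = 6)
o(y) = 4 - 2*y*(-88 + y) (o(y) = 4 - (y + y)*(y - 88) = 4 - 2*y*(-88 + y))
o(-28 + (((5 + 1) - 2) + E(V(-1, -2))))/320 = (4 - 2*(-28 + (((5 + 1) - 2) + 3*6))² + 176*(-28 + (((5 + 1) - 2) + 3*6)))/320 = (4 - 2*(-28 + ((6 - 2) + 18))² + 176*(-28 + ((6 - 2) + 18)))*(1/320) = (4 - 2*(-28 + (4 + 18))² + 176*(-28 + (4 + 18)))*(1/320) = (4 - 2*(-28 + 22)² + 176*(-28 + 22))*(1/320) = (4 - 2*(-6)² + 176*(-6))*(1/320) = (4 - 2*36 - 1056)*(1/320) = (4 - 72 - 1056)*(1/320) = -1124*1/320 = -281/80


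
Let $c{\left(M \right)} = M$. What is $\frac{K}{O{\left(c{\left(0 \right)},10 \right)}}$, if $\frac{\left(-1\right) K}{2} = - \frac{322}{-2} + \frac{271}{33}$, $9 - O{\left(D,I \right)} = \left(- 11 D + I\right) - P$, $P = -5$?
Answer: $\frac{5584}{99} \approx 56.404$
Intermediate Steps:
$O{\left(D,I \right)} = 4 - I + 11 D$ ($O{\left(D,I \right)} = 9 - \left(\left(- 11 D + I\right) - -5\right) = 9 - \left(\left(I - 11 D\right) + 5\right) = 9 - \left(5 + I - 11 D\right) = 4 - I + 11 D$)
$K = - \frac{11168}{33}$ ($K = - 2 \left(- \frac{322}{-2} + \frac{271}{33}\right) = - 2 \left(\left(-322\right) \left(- \frac{1}{2}\right) + 271 \cdot \frac{1}{33}\right) = - 2 \left(161 + \frac{271}{33}\right) = \left(-2\right) \frac{5584}{33} = - \frac{11168}{33} \approx -338.42$)
$\frac{K}{O{\left(c{\left(0 \right)},10 \right)}} = - \frac{11168}{33 \left(4 - 10 + 11 \cdot 0\right)} = - \frac{11168}{33 \left(4 - 10 + 0\right)} = - \frac{11168}{33 \left(-6\right)} = \left(- \frac{11168}{33}\right) \left(- \frac{1}{6}\right) = \frac{5584}{99}$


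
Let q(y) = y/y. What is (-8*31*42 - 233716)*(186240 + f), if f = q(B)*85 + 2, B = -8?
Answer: -45488383164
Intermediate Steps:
q(y) = 1
f = 87 (f = 1*85 + 2 = 85 + 2 = 87)
(-8*31*42 - 233716)*(186240 + f) = (-8*31*42 - 233716)*(186240 + 87) = (-248*42 - 233716)*186327 = (-10416 - 233716)*186327 = -244132*186327 = -45488383164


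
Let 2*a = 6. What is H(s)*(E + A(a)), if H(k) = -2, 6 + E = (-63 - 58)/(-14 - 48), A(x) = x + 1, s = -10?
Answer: 3/31 ≈ 0.096774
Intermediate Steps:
a = 3 (a = (½)*6 = 3)
A(x) = 1 + x
E = -251/62 (E = -6 + (-63 - 58)/(-14 - 48) = -6 - 121/(-62) = -6 - 121*(-1/62) = -6 + 121/62 = -251/62 ≈ -4.0484)
H(s)*(E + A(a)) = -2*(-251/62 + (1 + 3)) = -2*(-251/62 + 4) = -2*(-3/62) = 3/31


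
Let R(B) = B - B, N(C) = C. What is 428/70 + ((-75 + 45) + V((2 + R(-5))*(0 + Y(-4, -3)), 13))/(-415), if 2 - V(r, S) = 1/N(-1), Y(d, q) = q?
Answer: 17951/2905 ≈ 6.1793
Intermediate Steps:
R(B) = 0
V(r, S) = 3 (V(r, S) = 2 - 1/(-1) = 2 - 1*(-1) = 2 + 1 = 3)
428/70 + ((-75 + 45) + V((2 + R(-5))*(0 + Y(-4, -3)), 13))/(-415) = 428/70 + ((-75 + 45) + 3)/(-415) = 428*(1/70) + (-30 + 3)*(-1/415) = 214/35 - 27*(-1/415) = 214/35 + 27/415 = 17951/2905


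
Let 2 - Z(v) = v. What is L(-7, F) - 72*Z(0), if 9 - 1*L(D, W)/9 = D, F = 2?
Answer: 0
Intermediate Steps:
L(D, W) = 81 - 9*D
Z(v) = 2 - v
L(-7, F) - 72*Z(0) = (81 - 9*(-7)) - 72*(2 - 1*0) = (81 + 63) - 72*(2 + 0) = 144 - 72*2 = 144 - 144 = 0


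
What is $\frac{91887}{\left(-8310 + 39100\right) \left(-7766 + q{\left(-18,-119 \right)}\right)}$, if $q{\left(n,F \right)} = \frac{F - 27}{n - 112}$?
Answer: $- \frac{398177}{1036015762} \approx -0.00038433$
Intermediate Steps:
$q{\left(n,F \right)} = \frac{-27 + F}{-112 + n}$
$\frac{91887}{\left(-8310 + 39100\right) \left(-7766 + q{\left(-18,-119 \right)}\right)} = \frac{91887}{\left(-8310 + 39100\right) \left(-7766 + \frac{-27 - 119}{-112 - 18}\right)} = \frac{91887}{30790 \left(-7766 + \frac{1}{-130} \left(-146\right)\right)} = \frac{91887}{30790 \left(-7766 - - \frac{73}{65}\right)} = \frac{91887}{30790 \left(-7766 + \frac{73}{65}\right)} = \frac{91887}{30790 \left(- \frac{504717}{65}\right)} = \frac{91887}{- \frac{3108047286}{13}} = 91887 \left(- \frac{13}{3108047286}\right) = - \frac{398177}{1036015762}$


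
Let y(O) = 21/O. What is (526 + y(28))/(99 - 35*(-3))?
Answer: 2107/816 ≈ 2.5821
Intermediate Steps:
(526 + y(28))/(99 - 35*(-3)) = (526 + 21/28)/(99 - 35*(-3)) = (526 + 21*(1/28))/(99 + 105) = (526 + ¾)/204 = (1/204)*(2107/4) = 2107/816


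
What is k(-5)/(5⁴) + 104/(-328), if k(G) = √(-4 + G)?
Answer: -13/41 + 3*I/625 ≈ -0.31707 + 0.0048*I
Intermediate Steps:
k(-5)/(5⁴) + 104/(-328) = √(-4 - 5)/(5⁴) + 104/(-328) = √(-9)/625 + 104*(-1/328) = (3*I)*(1/625) - 13/41 = 3*I/625 - 13/41 = -13/41 + 3*I/625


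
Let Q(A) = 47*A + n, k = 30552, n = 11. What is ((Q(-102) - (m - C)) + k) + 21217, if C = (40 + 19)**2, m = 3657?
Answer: 46810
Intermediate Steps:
C = 3481 (C = 59**2 = 3481)
Q(A) = 11 + 47*A (Q(A) = 47*A + 11 = 11 + 47*A)
((Q(-102) - (m - C)) + k) + 21217 = (((11 + 47*(-102)) - (3657 - 1*3481)) + 30552) + 21217 = (((11 - 4794) - (3657 - 3481)) + 30552) + 21217 = ((-4783 - 1*176) + 30552) + 21217 = ((-4783 - 176) + 30552) + 21217 = (-4959 + 30552) + 21217 = 25593 + 21217 = 46810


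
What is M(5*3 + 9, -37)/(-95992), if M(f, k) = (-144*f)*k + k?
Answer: -127835/95992 ≈ -1.3317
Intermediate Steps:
M(f, k) = k - 144*f*k (M(f, k) = -144*f*k + k = k - 144*f*k)
M(5*3 + 9, -37)/(-95992) = -37*(1 - 144*(5*3 + 9))/(-95992) = -37*(1 - 144*(15 + 9))*(-1/95992) = -37*(1 - 144*24)*(-1/95992) = -37*(1 - 3456)*(-1/95992) = -37*(-3455)*(-1/95992) = 127835*(-1/95992) = -127835/95992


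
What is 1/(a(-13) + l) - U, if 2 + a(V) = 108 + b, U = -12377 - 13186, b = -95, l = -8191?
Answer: 209105339/8180 ≈ 25563.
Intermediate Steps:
U = -25563
a(V) = 11 (a(V) = -2 + (108 - 95) = -2 + 13 = 11)
1/(a(-13) + l) - U = 1/(11 - 8191) - 1*(-25563) = 1/(-8180) + 25563 = -1/8180 + 25563 = 209105339/8180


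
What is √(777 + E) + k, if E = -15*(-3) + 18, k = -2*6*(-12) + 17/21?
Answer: 3041/21 + 2*√210 ≈ 173.79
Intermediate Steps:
k = 3041/21 (k = -12*(-12) + 17*(1/21) = 144 + 17/21 = 3041/21 ≈ 144.81)
E = 63 (E = 45 + 18 = 63)
√(777 + E) + k = √(777 + 63) + 3041/21 = √840 + 3041/21 = 2*√210 + 3041/21 = 3041/21 + 2*√210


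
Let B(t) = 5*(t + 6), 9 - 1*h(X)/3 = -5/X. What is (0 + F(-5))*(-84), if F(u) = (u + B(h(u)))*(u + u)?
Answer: 121800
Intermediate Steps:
h(X) = 27 + 15/X (h(X) = 27 - (-15)/X = 27 + 15/X)
B(t) = 30 + 5*t (B(t) = 5*(6 + t) = 30 + 5*t)
F(u) = 2*u*(165 + u + 75/u) (F(u) = (u + (30 + 5*(27 + 15/u)))*(u + u) = (u + (30 + (135 + 75/u)))*(2*u) = (u + (165 + 75/u))*(2*u) = (165 + u + 75/u)*(2*u) = 2*u*(165 + u + 75/u))
(0 + F(-5))*(-84) = (0 + (150 + 2*(-5)² + 330*(-5)))*(-84) = (0 + (150 + 2*25 - 1650))*(-84) = (0 + (150 + 50 - 1650))*(-84) = (0 - 1450)*(-84) = -1450*(-84) = 121800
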